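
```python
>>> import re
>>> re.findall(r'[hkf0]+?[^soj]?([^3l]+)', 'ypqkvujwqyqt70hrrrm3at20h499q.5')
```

['ujwqyqt70hrrrm', '499q.5']

The `?` after the quantifier makes it lazy — it takes as little as possible before letting the rest of the pattern try.
`findall` collects group 1 from each match (2 total).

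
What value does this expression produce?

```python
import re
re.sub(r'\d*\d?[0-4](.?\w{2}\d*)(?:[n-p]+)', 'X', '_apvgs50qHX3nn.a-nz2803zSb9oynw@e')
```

'_apvgsX.a-nzXynw@e'

Each match is replaced by 'X'.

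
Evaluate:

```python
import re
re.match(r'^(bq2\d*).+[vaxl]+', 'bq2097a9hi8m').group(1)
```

'bq209'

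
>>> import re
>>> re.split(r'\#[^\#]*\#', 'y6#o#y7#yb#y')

['y6', 'y7', 'y']

`split` removes every match and returns the 3 fragments in between.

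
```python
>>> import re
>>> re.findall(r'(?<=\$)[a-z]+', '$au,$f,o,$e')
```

['au', 'f', 'e']

Because the assertion is zero-width, the text it checks is not consumed and won't appear in the result.
With no groups in the pattern, `findall` gives back each whole match — 3 here.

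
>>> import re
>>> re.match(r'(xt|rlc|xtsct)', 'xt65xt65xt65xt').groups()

`match` is anchored at position 0; if the pattern doesn't fit there, it returns None.
The match spans [0:2] → 'xt'.
Captured: group 1 = 'xt'.

('xt',)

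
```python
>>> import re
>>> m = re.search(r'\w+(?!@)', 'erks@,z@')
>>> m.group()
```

'erk'

Because the assertion is negative and zero-width, positions next to the forbidden text are skipped.
The match spans [0:3] → 'erk'.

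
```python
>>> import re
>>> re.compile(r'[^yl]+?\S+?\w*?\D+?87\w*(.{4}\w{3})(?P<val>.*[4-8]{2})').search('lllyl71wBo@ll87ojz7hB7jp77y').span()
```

(5, 26)

The pattern matches one or more of any character except [yl] (lazy), then one or more of a non-whitespace character (lazy), then zero or more of a word character (lazy); then one or more of a non-digit (lazy), then the literal '87', then zero or more of a word character; then exactly 4 of any character, then exactly 3 of a word character (captured); then zero or more of any character, then exactly 2 of a character in [4-8] (captured as 'val').
Unlike `match`, `search` isn't anchored — it looks for the pattern anywhere in the string.
The match spans [5:26] → '71wBo@ll87ojz7hB7jp77'.
Captured: group 1 = 'z7hB7jp', group 2 = '77'.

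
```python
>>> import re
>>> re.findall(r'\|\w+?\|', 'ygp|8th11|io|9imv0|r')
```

['|8th11|', '|9imv0|']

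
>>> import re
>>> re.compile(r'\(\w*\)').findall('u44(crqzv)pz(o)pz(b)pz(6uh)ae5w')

['(crqzv)', '(o)', '(b)', '(6uh)']

`findall` yields the raw match text (4 of them) because the pattern has no groups.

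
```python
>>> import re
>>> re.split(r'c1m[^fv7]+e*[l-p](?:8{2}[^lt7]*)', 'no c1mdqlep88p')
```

['no ', '']

This matches the literal 'c1m', then one or more of any character except [fv7]; then zero or more of a literal 'e', then a character in [l-p]; then exactly 2 of the literal '8', then zero or more of any character except [lt7] (non-capturing group).
Matches to split on: at [3:14] → 'c1mdqlep88p'.
`split` removes every match and returns the 2 fragments in between.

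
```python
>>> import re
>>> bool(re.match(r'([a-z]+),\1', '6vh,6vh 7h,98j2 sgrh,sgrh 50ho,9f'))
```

After group 1 captures some text, `\1` only succeeds where that same text appears again.
`re.match` won't scan ahead — the pattern has to work from the very first character.
Here the string doesn't start with a match, so the call returns None, and `bool(None)` is False.

False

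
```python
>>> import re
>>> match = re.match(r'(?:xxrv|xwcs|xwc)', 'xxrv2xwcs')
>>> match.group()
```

'xxrv'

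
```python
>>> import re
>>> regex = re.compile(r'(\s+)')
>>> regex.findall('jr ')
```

[' ']

Pattern: one or more of whitespace (captured).
Scanning left to right: at [2:3] match ' ', group 1 = ' '.
Because there's exactly one group, `findall` drops the full match and keeps group 1 from the one hit.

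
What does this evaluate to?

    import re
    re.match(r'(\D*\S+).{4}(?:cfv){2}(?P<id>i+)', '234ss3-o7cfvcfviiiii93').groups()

('234ss', 'iiiii')

The match spans [0:20] → '234ss3-o7cfvcfviiiii'.
Captured: group 1 = '234ss', group 2 = 'iiiii'.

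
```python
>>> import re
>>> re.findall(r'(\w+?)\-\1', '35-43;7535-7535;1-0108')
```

After group 1 captures some text, `\1` only succeeds where that same text appears again.
Walking the string: at [6:15] match '7535-7535', group 1 = '7535'.
One capturing group, so `findall` returns just the captured substring from the one match — 1 in all.

['7535']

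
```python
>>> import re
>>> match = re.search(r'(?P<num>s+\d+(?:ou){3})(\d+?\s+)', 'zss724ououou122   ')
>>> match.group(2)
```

'122   '

The match spans [1:18] → 'ss724ououou122   '.
Captured: group 1 = 'ss724ououou', group 2 = '122   '.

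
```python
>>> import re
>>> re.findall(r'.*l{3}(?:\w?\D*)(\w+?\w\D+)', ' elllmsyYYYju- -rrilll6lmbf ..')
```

This matches zero or more of any character, then exactly 3 of a literal 'l'; then optionally a word character, then zero or more of a non-digit (non-capturing group); then one or more of a word character (lazy), then a word character, then one or more of a non-digit (captured).
With a single group, `findall` returns only what that group captured — 1 item.

['bf ..']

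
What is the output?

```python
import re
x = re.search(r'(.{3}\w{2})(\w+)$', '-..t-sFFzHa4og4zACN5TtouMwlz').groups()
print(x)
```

This matches exactly 3 of any character, then exactly 2 of a word character (captured); then one or more of a word character (captured); then anchored at the end.
`re.search` scans for the first position where the pattern succeeds.
The match spans [2:28] → '.t-sFFzHa4og4zACN5TtouMwlz'.
Captured: group 1 = '.t-sF', group 2 = 'FzHa4og4zACN5TtouMwlz'.

('.t-sF', 'FzHa4og4zACN5TtouMwlz')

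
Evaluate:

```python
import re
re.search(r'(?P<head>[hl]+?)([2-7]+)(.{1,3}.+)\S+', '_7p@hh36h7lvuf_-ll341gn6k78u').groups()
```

('hh', '36', 'h7lvuf_-ll341gn6k78')

This matches one or more of one of [hl] (lazy) (captured as 'head'); then one or more of a character in [2-7] (captured); then 1 to 3 of any character, then one or more of any character (captured); then one or more of a non-whitespace character.
`search` walks the string left to right and returns the first match it finds.
The match spans [4:28] → 'hh36h7lvuf_-ll341gn6k78u'.
Captured: group 1 = 'hh', group 2 = '36', group 3 = 'h7lvuf_-ll341gn6k78'.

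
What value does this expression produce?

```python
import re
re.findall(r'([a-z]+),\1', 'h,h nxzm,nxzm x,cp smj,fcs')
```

After group 1 captures some text, `\1` only succeeds where that same text appears again.
Scanning left to right: at [0:3] match 'h,h', group 1 = 'h'; at [4:13] match 'nxzm,nxzm', group 1 = 'nxzm'.
Because there's exactly one group, `findall` drops the full match and keeps group 1 from each hit.

['h', 'nxzm']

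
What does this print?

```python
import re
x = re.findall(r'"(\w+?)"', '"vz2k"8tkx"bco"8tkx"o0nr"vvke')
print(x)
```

['vz2k', 'bco', 'o0nr']

With a single group, `findall` returns only what that group captured — 3 items.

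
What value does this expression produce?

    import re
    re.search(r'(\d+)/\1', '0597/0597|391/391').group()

'0597/0597'

The backreference `\1` re-matches whatever the first group consumed, character for character.
The match spans [0:9] → '0597/0597'.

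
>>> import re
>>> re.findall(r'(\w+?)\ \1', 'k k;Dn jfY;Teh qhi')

['k']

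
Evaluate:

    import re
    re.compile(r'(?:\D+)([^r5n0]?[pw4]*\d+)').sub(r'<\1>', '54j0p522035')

Pattern: one or more of a non-digit (non-capturing group); then optionally any character except [r5n0], then zero or more of one of [pw4], then one or more of a digit (captured).
Matches: at [2:4] → 'j0'; at [4:11] → 'p522035'.
Each match is replaced using the text its own group 1 captured.

'54<0><522035>'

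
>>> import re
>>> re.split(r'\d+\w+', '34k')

`split` removes every match and returns the 2 fragments in between.

['', '']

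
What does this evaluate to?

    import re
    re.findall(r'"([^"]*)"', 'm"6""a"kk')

['6', 'a']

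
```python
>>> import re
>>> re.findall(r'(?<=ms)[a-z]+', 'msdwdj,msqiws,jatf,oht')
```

The positive lookaround only admits positions where the adjacent text matches; those characters stay outside the span.
Matches: at [2:6] → 'dwdj'; at [9:13] → 'qiws'.
Since nothing is captured, `findall` lists the 2 matched substrings directly.

['dwdj', 'qiws']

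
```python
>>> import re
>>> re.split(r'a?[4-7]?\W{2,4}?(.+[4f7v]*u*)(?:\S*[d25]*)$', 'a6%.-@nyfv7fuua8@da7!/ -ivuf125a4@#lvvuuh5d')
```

['', '-@nyfv7fuua8@da7!/ -ivuf125a4@#lvvuuh5d', '']

The pattern matches optionally the literal 'a', then optionally a character in [4-7], then 2 to 4 of a non-word character (lazy); then one or more of any character, then zero or more of one of [4f7v], then zero or more of a literal 'u' (captured); then zero or more of a non-whitespace character, then zero or more of one of [d25] (non-capturing group); then anchored at the end.
Matches to split on: at [0:43] → 'a6%.-@nyfv7fuua8@da7!/ -ivuf125a4@#lvvuuh5d'.
Because the pattern has a capturing group, `split` also inserts each captured text between the pieces.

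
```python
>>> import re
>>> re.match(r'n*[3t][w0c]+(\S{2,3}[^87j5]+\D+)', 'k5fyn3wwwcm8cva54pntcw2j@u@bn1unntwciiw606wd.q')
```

None

Pattern: zero or more of the literal 'n', then one of [3t]; then one or more of one of [w0c]; then 2 to 3 of a non-whitespace character, then one or more of any character except [87j5], then one or more of a non-digit (captured).
`match` is anchored at position 0; if the pattern doesn't fit there, it returns None.
Here position 0 doesn't satisfy it, so the call returns None.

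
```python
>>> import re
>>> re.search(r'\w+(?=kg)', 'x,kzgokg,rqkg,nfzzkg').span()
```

(2, 6)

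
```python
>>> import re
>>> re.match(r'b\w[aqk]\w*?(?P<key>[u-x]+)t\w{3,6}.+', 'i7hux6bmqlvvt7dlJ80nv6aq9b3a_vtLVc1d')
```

Pattern: a literal 'b', then a word character, then one of [aqk]; then zero or more of a word character (lazy); then one or more of a character in [u-x] (captured as 'key'); then a literal 't', then 3 to 6 of a word character, then one or more of any character.
With `match`, the pattern is implicitly anchored at the beginning.
Here the pattern fails at index 0, so the call returns None.

None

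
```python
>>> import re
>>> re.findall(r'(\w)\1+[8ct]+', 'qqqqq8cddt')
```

After group 1 captures some text, `\1` only succeeds where that same text appears again.
One capturing group, so `findall` returns just the captured substring from each match — 2 in all.

['q', 'd']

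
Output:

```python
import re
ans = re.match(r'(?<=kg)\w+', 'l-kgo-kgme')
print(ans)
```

None

With `match`, the pattern is implicitly anchored at the beginning.
Here position 0 doesn't satisfy it, so the call returns None.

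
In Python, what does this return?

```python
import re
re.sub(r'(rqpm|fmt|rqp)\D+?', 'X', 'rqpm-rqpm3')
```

'XX3'

Alternation tries branches left to right and keeps the first one that lets the overall match succeed at that position.
Each match is replaced by 'X'.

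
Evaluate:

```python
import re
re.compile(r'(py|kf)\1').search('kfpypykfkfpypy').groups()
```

After group 1 captures some text, `\1` only succeeds where that same text appears again.
`search` walks the string left to right and returns the first match it finds.
The match spans [2:6] → 'pypy'.
Captured: group 1 = 'py'.

('py',)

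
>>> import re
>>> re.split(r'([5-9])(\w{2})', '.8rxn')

Pattern: a character in [5-9] (captured); then exactly 2 of a word character (captured).
Matches to split on: at [1:4] → '8rx'.
Because the pattern has a capturing group, `split` also inserts each captured text between the pieces.

['.', '8', 'rx', 'n']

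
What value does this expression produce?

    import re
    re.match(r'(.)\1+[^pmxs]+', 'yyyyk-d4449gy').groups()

('y',)

The match spans [0:13] → 'yyyyk-d4449gy'.
Captured: group 1 = 'y'.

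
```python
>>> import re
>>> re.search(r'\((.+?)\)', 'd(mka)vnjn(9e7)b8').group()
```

A `+?`/`*?`/`{m,n}?` starts at its minimum and grows only as far as needed for what follows to match.
`re.search` scans for the first position where the pattern succeeds.
The match spans [1:6] → '(mka)'.
Captured: group 1 = 'mka'.

'(mka)'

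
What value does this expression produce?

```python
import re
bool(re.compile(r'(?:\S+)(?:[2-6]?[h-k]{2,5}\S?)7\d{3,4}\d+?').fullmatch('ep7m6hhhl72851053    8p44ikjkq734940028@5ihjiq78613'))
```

The pattern matches one or more of a non-whitespace character (non-capturing group); then optionally a character in [2-6], then 2 to 5 of a character in [h-k], then optionally a non-whitespace character (non-capturing group); then the literal '7', then 3 to 4 of a digit, then one or more of a digit (lazy).
For `fullmatch`, every character of the input must be accounted for by the pattern.
Here the string isn't matched end-to-end, so the call returns None, and `bool(None)` is False.

False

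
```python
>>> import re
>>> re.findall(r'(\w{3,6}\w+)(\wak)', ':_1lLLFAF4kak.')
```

[('_1lLLFAF4', 'kak')]

This matches 3 to 6 of a word character, then one or more of a word character (captured); then a word character, then the literal 'ak' (captured).
Walking the string: at [1:13] match '_1lLLFAF4kak', groups = ('_1lLLFAF4', 'kak').
With 2 capturing groups, `findall` returns a 2-tuple per match.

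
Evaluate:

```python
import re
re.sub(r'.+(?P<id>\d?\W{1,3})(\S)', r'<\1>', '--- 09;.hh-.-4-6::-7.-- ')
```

'<-> '

Pattern: one or more of any character; then optionally a digit, then 1 to 3 of a non-word character (captured as 'id'); then a non-whitespace character (captured).
Matches: at [0:23] → '--- 09;.hh-.-4-6::-7.--'.
The replacement refers to a captured group, so each match is rewritten using its own captured text.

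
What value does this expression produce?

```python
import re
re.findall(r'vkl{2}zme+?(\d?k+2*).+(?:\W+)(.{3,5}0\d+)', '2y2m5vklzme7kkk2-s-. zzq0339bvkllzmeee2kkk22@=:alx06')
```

Pattern: the literal 'vk', then exactly 2 of the literal 'l', then the literal 'zm'; then one or more of a literal 'e' (lazy); then optionally a digit, then one or more of the literal 'k', then zero or more of a literal '2' (captured); then one or more of any character; then one or more of a non-word character (non-capturing group); then 3 to 5 of any character, then the literal '0', then one or more of a digit (captured).
2 groups means the one result is a tuple of 2 captured strings — 1 here.

[('2kkk22', 'alx06')]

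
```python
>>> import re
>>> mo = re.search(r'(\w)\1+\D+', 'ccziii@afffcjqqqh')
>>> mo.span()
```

`\1` has to match the exact text group 1 already captured.
Unlike `match`, `search` isn't anchored — it looks for the pattern anywhere in the string.
The match spans [0:17] → 'ccziii@afffcjqqqh'.
Captured: group 1 = 'c'.

(0, 17)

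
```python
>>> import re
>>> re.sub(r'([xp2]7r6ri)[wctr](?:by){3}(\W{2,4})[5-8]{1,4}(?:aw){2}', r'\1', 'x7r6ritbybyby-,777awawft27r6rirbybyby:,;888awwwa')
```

'x7r6rift27r6rirbybyby:,;888awwwa'

This matches one of [xp2], then the literal '7r6', then the literal 'ri' (captured); then one of [wctr], then the literal 'by' repeated 3 times; then 2 to 4 of a non-word character (captured); then 1 to 4 of a character in [5-8], then the literal 'aw' repeated 2 times.
Matches: at [0:22] → 'x7r6ritbybyby-,777awaw'.
The replacement refers to a captured group, so each match is rewritten using its own captured text.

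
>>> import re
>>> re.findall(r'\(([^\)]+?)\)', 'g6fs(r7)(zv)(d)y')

['r7', 'zv', 'd']

With a single group, `findall` returns only what that group captured — 3 items.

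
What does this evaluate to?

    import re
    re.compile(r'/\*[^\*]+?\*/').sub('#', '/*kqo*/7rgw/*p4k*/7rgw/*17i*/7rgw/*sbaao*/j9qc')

'#7rgw#7rgw#7rgw#j9qc'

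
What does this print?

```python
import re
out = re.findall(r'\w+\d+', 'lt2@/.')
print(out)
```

['lt2']

The pattern matches one or more of a word character; then one or more of a digit.
No capturing groups, so `findall` returns the 1 full match string.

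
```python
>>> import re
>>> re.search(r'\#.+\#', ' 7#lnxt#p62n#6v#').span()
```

(2, 16)

The match spans [2:16] → '#lnxt#p62n#6v#'.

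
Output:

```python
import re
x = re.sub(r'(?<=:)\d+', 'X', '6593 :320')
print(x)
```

6593 :X

The `(?=…)`/`(?<=…)` assertion just peeks at neighbouring text; it doesn't advance the match position.
Matches: at [6:9] → '320'.
`sub` substitutes 'X' at each match site.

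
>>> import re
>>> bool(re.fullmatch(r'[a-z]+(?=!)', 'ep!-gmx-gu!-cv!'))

`re.fullmatch` is like wrapping the pattern in `^…$` (in single-line mode).
Here the pattern can't cover the whole string, so the call returns None, and `bool(None)` is False.

False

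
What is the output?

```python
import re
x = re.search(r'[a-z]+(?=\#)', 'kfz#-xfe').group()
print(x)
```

kfz

Lookahead/lookbehind check context without consuming it, so the matched span excludes the asserted characters.
The match spans [0:3] → 'kfz'.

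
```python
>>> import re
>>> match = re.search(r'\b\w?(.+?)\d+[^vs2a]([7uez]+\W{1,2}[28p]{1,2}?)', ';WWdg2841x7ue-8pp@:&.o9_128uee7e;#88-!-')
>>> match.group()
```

'WWdg2841x7ue-8'

This matches a word boundary (`\b`, zero-width); then optionally a word character; then one or more of any character (lazy) (captured); then one or more of a digit, then any character except [vs2a]; then one or more of one of [7uez], then 1 to 2 of a non-word character, then 1 to 2 of one of [28p] (lazy) (captured).
`re.search` scans for the first position where the pattern succeeds.
The match spans [1:15] → 'WWdg2841x7ue-8'.
Captured: group 1 = 'Wdg', group 2 = '7ue-8'.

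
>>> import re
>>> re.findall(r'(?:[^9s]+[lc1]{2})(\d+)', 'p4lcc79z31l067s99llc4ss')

Pattern: one or more of any character except [9s], then exactly 2 of one of [lc1] (non-capturing group); then one or more of a digit (captured).
One capturing group, so `findall` returns just the captured substring from each match — 3 in all.

['79', '067', '4']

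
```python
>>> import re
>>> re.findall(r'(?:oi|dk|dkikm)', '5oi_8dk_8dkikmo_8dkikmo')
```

['oi', 'dk', 'dk', 'dk']

Alternation isn't longest-match — the leftmost alternative that fits at this position is chosen.
With no groups in the pattern, `findall` gives back each whole match — 4 here.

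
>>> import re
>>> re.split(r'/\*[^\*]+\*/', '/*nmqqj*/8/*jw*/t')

Matches to split on: at [0:9] → '/*nmqqj*/'; at [10:16] → '/*jw*/'.
The string is cut at each match, leaving 3 pieces.

['', '8', 't']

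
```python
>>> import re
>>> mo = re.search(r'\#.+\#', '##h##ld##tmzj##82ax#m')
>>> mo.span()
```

`re.search` scans for the first position where the pattern succeeds.
The match spans [0:20] → '##h##ld##tmzj##82ax#'.

(0, 20)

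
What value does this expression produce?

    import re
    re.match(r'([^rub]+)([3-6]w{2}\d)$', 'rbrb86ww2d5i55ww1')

None

`re.match` won't scan ahead — the pattern has to work from the very first character.
Here the pattern fails at index 0, so the call returns None.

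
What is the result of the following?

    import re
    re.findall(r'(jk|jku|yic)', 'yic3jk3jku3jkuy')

['yic', 'jk', 'jk', 'jk']

`|` is ordered: at each position the engine commits to the first alternative that works.
Because there's exactly one group, `findall` drops the full match and keeps group 1 from each hit.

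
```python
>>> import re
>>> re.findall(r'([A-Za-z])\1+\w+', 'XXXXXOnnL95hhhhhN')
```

['X']

`\1` has to match the exact text group 1 already captured.
One capturing group, so `findall` returns just the captured substring from the one match — 1 in all.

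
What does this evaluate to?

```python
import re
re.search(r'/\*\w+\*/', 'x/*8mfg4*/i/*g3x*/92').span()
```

`re.search` scans for the first position where the pattern succeeds.
The match spans [1:10] → '/*8mfg4*/'.

(1, 10)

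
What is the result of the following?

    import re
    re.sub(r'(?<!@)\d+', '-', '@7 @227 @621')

'@7 @2- @6-'

`(?!…)`/`(?<!…)` only lets a position through if the neighbouring text does NOT match; no characters are consumed.
Every occurrence is swapped for '-'.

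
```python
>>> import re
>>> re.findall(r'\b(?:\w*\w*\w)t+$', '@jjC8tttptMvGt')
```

Pattern: a word boundary (`\b`, zero-width); then zero or more of a word character, then zero or more of a word character, then a word character (non-capturing group); then one or more of a literal 't'; then anchored at the end.
Scanning left to right: at [1:14] → 'jjC8tttptMvGt'.
Since nothing is captured, `findall` lists the 1 matched substring directly.

['jjC8tttptMvGt']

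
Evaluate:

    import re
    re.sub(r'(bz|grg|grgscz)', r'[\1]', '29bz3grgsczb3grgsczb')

'29[bz]3[grg]sczb3[grg]sczb'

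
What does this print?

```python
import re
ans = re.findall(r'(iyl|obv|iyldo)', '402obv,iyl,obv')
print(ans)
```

['obv', 'iyl', 'obv']

Walking the string: at [3:6] match 'obv', group 1 = 'obv'; at [7:10] match 'iyl', group 1 = 'iyl'; at [11:14] match 'obv', group 1 = 'obv'.
Because there's exactly one group, `findall` drops the full match and keeps group 1 from each hit.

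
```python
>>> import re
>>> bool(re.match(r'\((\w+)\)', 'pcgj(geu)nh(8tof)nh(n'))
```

False

`re.match` won't scan ahead — the pattern has to work from the very first character.
Here the pattern fails at index 0, so the call returns None, and `bool(None)` is False.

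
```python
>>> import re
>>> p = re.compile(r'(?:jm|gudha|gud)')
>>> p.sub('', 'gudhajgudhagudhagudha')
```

'j'

Alternation tries branches left to right and keeps the first one that lets the overall match succeed at that position.
Matches: at [0:5] → 'gudha'; at [6:11] → 'gudha'; at [11:16] → 'gudha'; at [16:21] → 'gudha'.
`sub` substitutes '' at each match site.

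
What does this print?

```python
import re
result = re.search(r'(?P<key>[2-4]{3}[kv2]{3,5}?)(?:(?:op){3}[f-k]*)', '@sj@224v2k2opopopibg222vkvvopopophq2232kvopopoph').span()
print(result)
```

(4, 18)

Pattern: exactly 3 of a character in [2-4], then 3 to 5 of one of [kv2] (lazy) (captured as 'key'); then the literal 'op' repeated 3 times, then zero or more of a character in [f-k] (non-capturing group).
`re.search` tries every starting position until one works.
The match spans [4:18] → '224v2k2opopopi'.
Captured: group 1 = '224v2k2'.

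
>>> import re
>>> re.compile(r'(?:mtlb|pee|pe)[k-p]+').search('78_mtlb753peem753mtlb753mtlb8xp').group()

'peem'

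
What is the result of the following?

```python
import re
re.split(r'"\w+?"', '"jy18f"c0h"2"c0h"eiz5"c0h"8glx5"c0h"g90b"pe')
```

['', 'c0h', 'c0h', 'c0h', 'c0h', 'pe']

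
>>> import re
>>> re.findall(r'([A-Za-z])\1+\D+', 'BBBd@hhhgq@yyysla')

A backreference is literal: `\1` must see the identical characters the first group matched.
Scanning left to right: at [0:17] match 'BBBd@hhhgq@yyysla', group 1 = 'B'.
Because there's exactly one group, `findall` drops the full match and keeps group 1 from the one hit.

['B']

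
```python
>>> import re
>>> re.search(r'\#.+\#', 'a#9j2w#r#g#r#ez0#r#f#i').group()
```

Unlike `match`, `search` isn't anchored — it looks for the pattern anywhere in the string.
The match spans [1:21] → '#9j2w#r#g#r#ez0#r#f#'.

'#9j2w#r#g#r#ez0#r#f#'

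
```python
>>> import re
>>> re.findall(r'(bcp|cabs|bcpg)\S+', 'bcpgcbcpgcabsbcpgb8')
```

['bcp']

Branches in `(...|...)` are attempted left-to-right; the first branch that allows the whole pattern to succeed is taken.
`findall` collects group 1 from the one match (1 total).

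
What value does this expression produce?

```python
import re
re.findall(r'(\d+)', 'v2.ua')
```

With a single group, `findall` returns only what that group captured — 1 item.

['2']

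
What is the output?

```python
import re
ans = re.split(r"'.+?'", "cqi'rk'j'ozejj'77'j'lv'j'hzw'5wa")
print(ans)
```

A non-greedy quantifier consumes as few characters as it can — just enough that the remainder of the pattern still matches from where it stops; whatever follows it matches normally.
Matches to split on: at [3:7] → "'rk'"; at [8:15] → "'ozejj'"; at [17:20] → "'j'"; at [22:25] → "'j'".
Each match becomes a cut point; 5 segments remain.

['cqi', 'j', '77', 'lv', "hzw'5wa"]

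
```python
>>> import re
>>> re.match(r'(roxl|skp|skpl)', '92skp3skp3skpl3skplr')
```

None

`match` is anchored at position 0; if the pattern doesn't fit there, it returns None.
Here position 0 doesn't satisfy it, so the call returns None.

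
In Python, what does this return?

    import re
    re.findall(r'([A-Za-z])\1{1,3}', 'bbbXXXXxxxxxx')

['b', 'X', 'x', 'x']

After group 1 captures some text, `\1` only succeeds where that same text appears again.
`findall` collects group 1 from each match (4 total).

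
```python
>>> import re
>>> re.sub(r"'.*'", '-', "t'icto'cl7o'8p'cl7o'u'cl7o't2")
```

't-t2'

Matches: at [1:27] → "'icto'cl7o'8p'cl7o'u'cl7o'".
Each match is replaced by '-'.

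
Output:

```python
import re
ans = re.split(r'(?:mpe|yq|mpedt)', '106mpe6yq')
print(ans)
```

['106', '6', '']

Each match becomes a cut point; 3 segments remain.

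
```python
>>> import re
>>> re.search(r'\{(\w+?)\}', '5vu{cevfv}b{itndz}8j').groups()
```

('cevfv',)

The match spans [3:10] → '{cevfv}'.
Captured: group 1 = 'cevfv'.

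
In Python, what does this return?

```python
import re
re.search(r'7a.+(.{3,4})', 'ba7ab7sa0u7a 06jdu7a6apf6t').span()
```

(2, 26)

This matches the literal '7a', then one or more of any character; then 3 to 4 of any character (captured).
The match spans [2:26] → '7ab7sa0u7a 06jdu7a6apf6t'.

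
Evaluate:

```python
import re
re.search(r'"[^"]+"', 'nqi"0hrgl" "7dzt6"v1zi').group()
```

The match spans [3:10] → '"0hrgl"'.

'"0hrgl"'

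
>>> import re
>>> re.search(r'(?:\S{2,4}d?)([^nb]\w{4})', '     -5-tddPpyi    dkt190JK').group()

The match spans [5:15] → '-5-tddPpyi'.

'-5-tddPpyi'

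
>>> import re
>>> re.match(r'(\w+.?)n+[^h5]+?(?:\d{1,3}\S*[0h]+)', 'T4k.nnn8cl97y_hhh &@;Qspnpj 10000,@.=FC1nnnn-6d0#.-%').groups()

This matches one or more of a word character, then optionally any character (captured); then one or more of the literal 'n', then one or more of any character except [h5] (lazy); then 1 to 3 of a digit, then zero or more of a non-whitespace character, then one or more of one of [0h] (non-capturing group).
`match` is anchored at position 0; if the pattern doesn't fit there, it returns None.
The match spans [0:17] → 'T4k.nnn8cl97y_hhh'.
Captured: group 1 = 'T4k.'.

('T4k.',)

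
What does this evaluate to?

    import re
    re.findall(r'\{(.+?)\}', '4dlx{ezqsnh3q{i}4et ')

Because there's exactly one group, `findall` drops the full match and keeps group 1 from the one hit.

['ezqsnh3q{i']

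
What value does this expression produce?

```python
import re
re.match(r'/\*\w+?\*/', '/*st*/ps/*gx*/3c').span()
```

`match` is anchored at position 0; if the pattern doesn't fit there, it returns None.
The match spans [0:6] → '/*st*/'.

(0, 6)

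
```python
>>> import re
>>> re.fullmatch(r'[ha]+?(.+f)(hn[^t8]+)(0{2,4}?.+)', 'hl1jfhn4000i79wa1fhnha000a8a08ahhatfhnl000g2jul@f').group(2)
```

'hnl0'

The match spans [0:49] → 'hl1jfhn4000i79wa1fhnha000a8a08ahhatfhnl000g2jul@f'.
Captured: group 1 = 'l1jfhn4000i79wa1fhnha000a8a08ahhatf', group 2 = 'hnl0', group 3 = '00g2jul@f'.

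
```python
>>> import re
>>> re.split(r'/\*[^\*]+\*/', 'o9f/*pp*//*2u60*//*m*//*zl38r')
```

Matches to split on: at [3:9] → '/*pp*/'; at [9:17] → '/*2u60*/'; at [17:22] → '/*m*/'.
`split` removes every match and returns the 4 fragments in between.

['o9f', '', '', '/*zl38r']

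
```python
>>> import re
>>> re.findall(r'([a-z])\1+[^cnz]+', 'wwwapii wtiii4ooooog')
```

['w']

`\1` has to match the exact text group 1 already captured.
Because there's exactly one group, `findall` drops the full match and keeps group 1 from the one hit.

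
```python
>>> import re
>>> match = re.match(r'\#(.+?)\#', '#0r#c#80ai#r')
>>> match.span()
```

(0, 4)

A non-greedy quantifier consumes as few characters as it can — just enough that the remainder of the pattern still matches from where it stops; whatever follows it matches normally.
`match` is anchored at position 0; if the pattern doesn't fit there, it returns None.
The match spans [0:4] → '#0r#'.
Captured: group 1 = '0r'.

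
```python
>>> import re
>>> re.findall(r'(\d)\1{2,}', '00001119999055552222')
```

A backreference is literal: `\1` must see the identical characters the first group matched.
Scanning left to right: at [0:4] match '0000', group 1 = '0'; at [4:7] match '111', group 1 = '1'; at [7:11] match '9999', group 1 = '9'; at [12:16] match '5555', group 1 = '5'; at [16:20] match '2222', group 1 = '2'.
`findall` collects group 1 from each match (5 total).

['0', '1', '9', '5', '2']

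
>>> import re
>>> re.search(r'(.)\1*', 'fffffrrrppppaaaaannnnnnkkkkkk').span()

(0, 5)

`\1` has to match the exact text group 1 already captured.
The match spans [0:5] → 'fffff'.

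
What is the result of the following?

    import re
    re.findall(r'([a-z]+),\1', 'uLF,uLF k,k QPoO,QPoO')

['k']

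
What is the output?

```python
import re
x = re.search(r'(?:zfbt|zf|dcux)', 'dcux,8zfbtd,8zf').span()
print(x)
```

(0, 4)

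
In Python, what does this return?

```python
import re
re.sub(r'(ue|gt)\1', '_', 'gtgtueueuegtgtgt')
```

`\1` is not a pattern — it's the concrete string captured by group 1, re-applied verbatim.
Matches: at [0:4] → 'gtgt'; at [4:8] → 'ueue'; at [10:14] → 'gtgt'.
`sub` substitutes '_' at each match site.

'__ue_gt'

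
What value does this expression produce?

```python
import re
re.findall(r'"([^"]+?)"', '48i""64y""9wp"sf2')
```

Because there's exactly one group, `findall` drops the full match and keeps group 1 from each hit.

['64y', '9wp']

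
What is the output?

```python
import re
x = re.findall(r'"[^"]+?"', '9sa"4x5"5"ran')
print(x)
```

['"4x5"']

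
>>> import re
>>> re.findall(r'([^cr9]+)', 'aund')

The pattern matches one or more of any character except [cr9] (captured).
Scanning left to right: at [0:4] match 'aund', group 1 = 'aund'.
Because there's exactly one group, `findall` drops the full match and keeps group 1 from the one hit.

['aund']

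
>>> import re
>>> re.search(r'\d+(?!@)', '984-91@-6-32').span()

(0, 3)

`(?!…)`/`(?<!…)` only lets a position through if the neighbouring text does NOT match; no characters are consumed.
`re.search` scans for the first position where the pattern succeeds.
The match spans [0:3] → '984'.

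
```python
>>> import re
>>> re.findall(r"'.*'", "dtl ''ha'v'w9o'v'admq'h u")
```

Matches: at [4:22] → "''ha'v'w9o'v'admq'".
With no groups in the pattern, `findall` gives back each whole match — 1 here.

["''ha'v'w9o'v'admq'"]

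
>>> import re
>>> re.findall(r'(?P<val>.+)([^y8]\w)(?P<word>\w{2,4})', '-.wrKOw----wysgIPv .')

This matches one or more of any character (captured as 'val'); then any character except [y8], then a word character (captured); then 2 to 4 of a word character (captured as 'word').
Walking the string: at [0:18] match '-.wrKOw----wysgIPv', groups = ('-.wrKOw----wys', 'gI', 'Pv').
With 3 capturing groups, `findall` returns a 3-tuple per match.

[('-.wrKOw----wys', 'gI', 'Pv')]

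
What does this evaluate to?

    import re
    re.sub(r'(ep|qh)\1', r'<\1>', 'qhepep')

'qh<ep>'

The backreference `\1` re-matches whatever the first group consumed, character for character.
Matches: at [2:6] → 'epep'.
Each match is replaced using the text its own group 1 captured.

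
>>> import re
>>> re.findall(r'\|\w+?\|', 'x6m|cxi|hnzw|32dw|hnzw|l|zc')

['|cxi|', '|32dw|', '|l|']

Since nothing is captured, `findall` lists the 3 matched substrings directly.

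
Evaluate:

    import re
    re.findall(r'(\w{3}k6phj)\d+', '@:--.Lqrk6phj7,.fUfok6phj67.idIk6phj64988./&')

Pattern: exactly 3 of a word character, then the literal 'k6', then the literal 'phj' (captured); then one or more of a digit.
Walking the string: at [5:14] match 'Lqrk6phj7', group 1 = 'Lqrk6phj'; at [17:27] match 'Ufok6phj67', group 1 = 'Ufok6phj'; at [28:41] match 'idIk6phj64988', group 1 = 'idIk6phj'.
One capturing group, so `findall` returns just the captured substring from each match — 3 in all.

['Lqrk6phj', 'Ufok6phj', 'idIk6phj']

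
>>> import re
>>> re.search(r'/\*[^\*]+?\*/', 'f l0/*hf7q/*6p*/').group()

'/*6p*/'

`re.search` scans for the first position where the pattern succeeds.
The match spans [10:16] → '/*6p*/'.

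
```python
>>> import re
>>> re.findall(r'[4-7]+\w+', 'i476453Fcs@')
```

Pattern: one or more of a character in [4-7]; then one or more of a word character.
Walking the string: at [1:10] → '476453Fcs'.
`findall` yields the raw match text (1 of them) because the pattern has no groups.

['476453Fcs']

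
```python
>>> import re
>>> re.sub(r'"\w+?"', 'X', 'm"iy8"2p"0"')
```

Matches: at [1:6] → '"iy8"'; at [8:11] → '"0"'.
Each match is replaced by 'X'.

'mX2pX'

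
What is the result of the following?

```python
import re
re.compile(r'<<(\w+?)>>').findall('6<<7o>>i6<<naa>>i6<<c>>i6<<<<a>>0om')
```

Matches: at [1:7] match '<<7o>>', group 1 = '7o'; at [9:16] match '<<naa>>', group 1 = 'naa'; at [18:23] match '<<c>>', group 1 = 'c'; at [27:32] match '<<a>>', group 1 = 'a'.
One capturing group, so `findall` returns just the captured substring from each match — 4 in all.

['7o', 'naa', 'c', 'a']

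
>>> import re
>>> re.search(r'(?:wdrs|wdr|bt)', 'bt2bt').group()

`re.search` scans for the first position where the pattern succeeds.
The match spans [0:2] → 'bt'.

'bt'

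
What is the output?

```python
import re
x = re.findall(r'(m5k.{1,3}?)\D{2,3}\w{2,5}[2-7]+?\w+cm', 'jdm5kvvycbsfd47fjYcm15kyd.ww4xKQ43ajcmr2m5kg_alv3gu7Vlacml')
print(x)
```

['m5kv', 'm5kg']

The `?` after the quantifier makes it lazy — it takes as little as possible before letting the rest of the pattern try.
`findall` collects group 1 from each match (2 total).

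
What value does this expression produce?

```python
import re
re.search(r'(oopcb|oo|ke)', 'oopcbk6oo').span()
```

Alternation isn't longest-match — the leftmost alternative that fits at this position is chosen.
Unlike `match`, `search` isn't anchored — it looks for the pattern anywhere in the string.
The match spans [0:5] → 'oopcb'.
Captured: group 1 = 'oopcb'.

(0, 5)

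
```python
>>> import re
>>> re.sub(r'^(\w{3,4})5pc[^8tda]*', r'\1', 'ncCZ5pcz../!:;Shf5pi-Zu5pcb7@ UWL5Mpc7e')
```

The replacement refers to a captured group, so each match is rewritten using its own captured text.

'ncCZ'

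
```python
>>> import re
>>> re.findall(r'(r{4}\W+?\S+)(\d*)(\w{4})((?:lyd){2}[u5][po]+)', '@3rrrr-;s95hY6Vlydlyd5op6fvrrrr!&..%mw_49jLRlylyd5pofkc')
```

`findall` packs the 4 group values into a tuple for every match.

[('rrrr-;s95', '', 'hY6V', 'lydlyd5op')]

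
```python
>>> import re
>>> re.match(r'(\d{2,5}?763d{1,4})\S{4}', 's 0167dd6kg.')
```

This matches 2 to 5 of a digit (lazy), then the literal '763', then 1 to 4 of a literal 'd' (captured); then exactly 4 of a non-whitespace character.
With `match`, the pattern is implicitly anchored at the beginning.
Here the string doesn't start with a match, so the call returns None.

None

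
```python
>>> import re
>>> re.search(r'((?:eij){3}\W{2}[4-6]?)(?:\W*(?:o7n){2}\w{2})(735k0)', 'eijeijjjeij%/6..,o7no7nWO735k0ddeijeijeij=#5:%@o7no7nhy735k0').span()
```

(32, 60)

This matches the literal 'eij' repeated 3 times, then exactly 2 of a non-word character, then optionally a character in [4-6] (captured); then zero or more of a non-word character, then the literal 'o7n' repeated 2 times, then exactly 2 of a word character (non-capturing group); then the literal '735', then the literal 'k0' (captured).
Unlike `match`, `search` isn't anchored — it looks for the pattern anywhere in the string.
The match spans [32:60] → 'eijeijeij=#5:%@o7no7nhy735k0'.
Captured: group 1 = 'eijeijeij=#5', group 2 = '735k0'.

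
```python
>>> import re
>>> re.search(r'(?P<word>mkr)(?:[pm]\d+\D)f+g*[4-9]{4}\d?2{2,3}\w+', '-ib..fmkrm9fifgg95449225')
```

The pattern matches the literal 'm', then the literal 'kr' (captured as 'word'); then one of [pm], then one or more of a digit, then a non-digit (non-capturing group); then one or more of the literal 'f', then zero or more of the literal 'g', then exactly 4 of a character in [4-9]; then optionally a digit, then 2 to 3 of the literal '2'; then one or more of a word character.
Unlike `match`, `search` isn't anchored — it looks for the pattern anywhere in the string.
Here the pattern never matches, so the call returns None.

None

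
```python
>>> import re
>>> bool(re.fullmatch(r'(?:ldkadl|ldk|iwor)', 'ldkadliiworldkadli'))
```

`fullmatch` succeeds only if the pattern covers the string from start to end.
Here the pattern can't cover the whole string, so the call returns None, and `bool(None)` is False.

False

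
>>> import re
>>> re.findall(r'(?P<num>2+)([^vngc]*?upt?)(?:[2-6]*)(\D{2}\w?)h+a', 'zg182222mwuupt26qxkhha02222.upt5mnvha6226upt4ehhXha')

[('2222', 'mwuupt', 'qxk'), ('2222', '.upt', 'mnv')]

Pattern: one or more of a literal '2' (captured as 'num'); then zero or more of any character except [vngc] (lazy), then the literal 'up', then optionally the literal 't' (captured); then zero or more of a character in [2-6] (non-capturing group); then exactly 2 of a non-digit, then optionally a word character (captured); then one or more of a literal 'h', then the literal 'a'.
Matches: at [4:22] match '2222mwuupt26qxkhha', groups = ('2222', 'mwuupt', 'qxk'); at [23:37] match '2222.upt5mnvha', groups = ('2222', '.upt', 'mnv').
`findall` packs the 3 group values into a tuple for every match.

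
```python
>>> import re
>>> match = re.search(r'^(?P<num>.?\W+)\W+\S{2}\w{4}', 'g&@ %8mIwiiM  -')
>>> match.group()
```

'g&@ %8mIwii'

Pattern: anchored at the start of the string; then optionally any character, then one or more of a non-word character (captured as 'num'); then one or more of a non-word character, then exactly 2 of a non-whitespace character, then exactly 4 of a word character.
`search` walks the string left to right and returns the first match it finds.
The match spans [0:11] → 'g&@ %8mIwii'.
Captured: group 1 = 'g&@ '.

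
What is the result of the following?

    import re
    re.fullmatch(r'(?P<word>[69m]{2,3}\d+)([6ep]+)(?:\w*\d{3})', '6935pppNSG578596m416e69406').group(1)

'6935'

This matches 2 to 3 of one of [69m], then one or more of a digit (captured as 'word'); then one or more of one of [6ep] (captured); then zero or more of a word character, then exactly 3 of a digit (non-capturing group).
`fullmatch` succeeds only if the pattern covers the string from start to end.
The match spans [0:26] → '6935pppNSG578596m416e69406'.
Captured: group 1 = '6935', group 2 = 'ppp'.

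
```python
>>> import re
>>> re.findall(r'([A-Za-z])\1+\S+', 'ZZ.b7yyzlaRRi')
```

['Z']

After group 1 captures some text, `\1` only succeeds where that same text appears again.
Matches: at [0:13] match 'ZZ.b7yyzlaRRi', group 1 = 'Z'.
One capturing group, so `findall` returns just the captured substring from the one match — 1 in all.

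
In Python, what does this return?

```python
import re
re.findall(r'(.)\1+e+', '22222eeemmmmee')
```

A backreference is literal: `\1` must see the identical characters the first group matched.
With a single group, `findall` returns only what that group captured — 2 items.

['2', 'm']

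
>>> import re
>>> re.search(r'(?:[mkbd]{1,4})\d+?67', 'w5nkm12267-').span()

(3, 10)

The pattern matches 1 to 4 of one of [mkbd] (non-capturing group); then one or more of a digit (lazy), then the literal '67'.
The match spans [3:10] → 'km12267'.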